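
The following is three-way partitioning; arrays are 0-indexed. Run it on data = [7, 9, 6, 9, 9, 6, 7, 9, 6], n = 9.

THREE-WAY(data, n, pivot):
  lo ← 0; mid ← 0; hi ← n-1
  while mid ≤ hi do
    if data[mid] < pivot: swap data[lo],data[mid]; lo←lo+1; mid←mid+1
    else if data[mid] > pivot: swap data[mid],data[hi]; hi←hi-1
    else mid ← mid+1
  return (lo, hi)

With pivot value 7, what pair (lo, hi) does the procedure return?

(3, 4)

lo=0 mid=0 hi=8
7=7: mid=1
9>7: swap(1,8), hi=7 ⇒ [7, 6, 6, 9, 9, 6, 7, 9, 9]
6<7: swap(0,1), lo=1 mid=2 ⇒ [6, 7, 6, 9, 9, 6, 7, 9, 9]
6<7: swap(1,2), lo=2 mid=3 ⇒ [6, 6, 7, 9, 9, 6, 7, 9, 9]
9>7: swap(3,7), hi=6 ⇒ [6, 6, 7, 9, 9, 6, 7, 9, 9]
9>7: swap(3,6), hi=5 ⇒ [6, 6, 7, 7, 9, 6, 9, 9, 9]
7=7: mid=4
9>7: swap(4,5), hi=4 ⇒ [6, 6, 7, 7, 6, 9, 9, 9, 9]
6<7: swap(2,4), lo=3 mid=5 ⇒ [6, 6, 6, 7, 7, 9, 9, 9, 9]
done. lo=3 hi=4; data=[6, 6, 6, 7, 7, 9, 9, 9, 9]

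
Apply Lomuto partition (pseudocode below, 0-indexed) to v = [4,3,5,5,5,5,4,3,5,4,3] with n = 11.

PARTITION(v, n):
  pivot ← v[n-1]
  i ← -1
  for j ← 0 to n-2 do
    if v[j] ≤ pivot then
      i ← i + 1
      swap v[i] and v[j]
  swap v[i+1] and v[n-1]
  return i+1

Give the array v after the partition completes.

pivot=3, i=-1
j=0: 4>3, skip
j=1: 3≤3, i=0, swap(0,1) ⇒ [3,4,5,5,5,5,4,3,5,4,3]
j=2: 5>3, skip
j=3: 5>3, skip
j=4: 5>3, skip
j=5: 5>3, skip
j=6: 4>3, skip
j=7: 3≤3, i=1, swap(1,7) ⇒ [3,3,5,5,5,5,4,4,5,4,3]
j=8: 5>3, skip
j=9: 4>3, skip
swap(2,10) ⇒ [3,3,3,5,5,5,4,4,5,4,5]; return 2

[3,3,3,5,5,5,4,4,5,4,5]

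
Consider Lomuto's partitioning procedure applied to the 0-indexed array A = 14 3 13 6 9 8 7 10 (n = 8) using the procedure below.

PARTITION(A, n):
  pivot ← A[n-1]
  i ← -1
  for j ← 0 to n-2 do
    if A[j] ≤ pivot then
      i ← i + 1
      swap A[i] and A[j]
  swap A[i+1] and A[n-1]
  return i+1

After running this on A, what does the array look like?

3 6 9 8 7 10 13 14

pivot = A[7] = 10; i = -1
j=0: A[0]=14 > 10 → no swap
j=1: A[1]=3 ≤ 10 → i=0, swap A[0],A[1] → 3 14 13 6 9 8 7 10
j=2: A[2]=13 > 10 → no swap
j=3: A[3]=6 ≤ 10 → i=1, swap A[1],A[3] → 3 6 13 14 9 8 7 10
j=4: A[4]=9 ≤ 10 → i=2, swap A[2],A[4] → 3 6 9 14 13 8 7 10
j=5: A[5]=8 ≤ 10 → i=3, swap A[3],A[5] → 3 6 9 8 13 14 7 10
j=6: A[6]=7 ≤ 10 → i=4, swap A[4],A[6] → 3 6 9 8 7 14 13 10
final swap A[5],A[7] → 3 6 9 8 7 10 13 14; return 5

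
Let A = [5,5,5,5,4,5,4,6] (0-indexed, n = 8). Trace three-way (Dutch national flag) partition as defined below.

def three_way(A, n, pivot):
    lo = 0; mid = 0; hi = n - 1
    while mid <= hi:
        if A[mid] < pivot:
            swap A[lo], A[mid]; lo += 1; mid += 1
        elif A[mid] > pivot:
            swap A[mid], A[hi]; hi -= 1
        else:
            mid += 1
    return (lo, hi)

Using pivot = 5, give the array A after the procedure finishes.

lo=0 mid=0 hi=7
5=5: mid=1
5=5: mid=2
5=5: mid=3
5=5: mid=4
4<5: swap(0,4), lo=1 mid=5 ⇒ [4,5,5,5,5,5,4,6]
5=5: mid=6
4<5: swap(1,6), lo=2 mid=7 ⇒ [4,4,5,5,5,5,5,6]
6>5: swap(7,7), hi=6 ⇒ [4,4,5,5,5,5,5,6]
done. lo=2 hi=6; A=[4,4,5,5,5,5,5,6]

[4,4,5,5,5,5,5,6]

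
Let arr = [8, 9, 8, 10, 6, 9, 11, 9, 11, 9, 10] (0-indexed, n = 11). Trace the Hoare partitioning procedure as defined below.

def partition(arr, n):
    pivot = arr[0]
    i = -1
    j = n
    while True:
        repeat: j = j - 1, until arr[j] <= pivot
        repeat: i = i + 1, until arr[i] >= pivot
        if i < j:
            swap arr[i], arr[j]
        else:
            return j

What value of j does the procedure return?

pivot = arr[0] = 8; i = -1, j = 11
j→4 (arr[4]=6≤8), i→0 (arr[0]=8≥8); i<j, swap → [6, 9, 8, 10, 8, 9, 11, 9, 11, 9, 10]
j→2 (arr[2]=8≤8), i→1 (arr[1]=9≥8); i<j, swap → [6, 8, 9, 10, 8, 9, 11, 9, 11, 9, 10]
j→1, i→2; i≥j, return j=1. arr = [6, 8, 9, 10, 8, 9, 11, 9, 11, 9, 10]

1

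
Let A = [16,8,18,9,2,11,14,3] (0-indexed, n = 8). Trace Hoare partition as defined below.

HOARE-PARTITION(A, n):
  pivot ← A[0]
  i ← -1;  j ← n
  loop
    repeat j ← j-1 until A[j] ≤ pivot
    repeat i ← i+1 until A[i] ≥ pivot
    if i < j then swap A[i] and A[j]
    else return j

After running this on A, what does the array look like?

[3,8,14,9,2,11,18,16]

pivot=16
j stops at 7 (3), i stops at 0 (16); swap ⇒ [3,8,18,9,2,11,14,16]
j stops at 6 (14), i stops at 2 (18); swap ⇒ [3,8,14,9,2,11,18,16]
j stops at 5, i stops at 6; i≥j ⇒ return 5. A=[3,8,14,9,2,11,18,16]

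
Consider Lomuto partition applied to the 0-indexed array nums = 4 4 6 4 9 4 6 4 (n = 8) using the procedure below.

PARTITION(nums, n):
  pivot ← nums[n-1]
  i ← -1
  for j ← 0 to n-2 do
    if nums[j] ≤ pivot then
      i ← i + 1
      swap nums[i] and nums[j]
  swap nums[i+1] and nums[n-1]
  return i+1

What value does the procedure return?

pivot = nums[7] = 4; i = -1
j=0: nums[0]=4 ≤ 4 → i=0, swap nums[0],nums[0] (no change) → 4 4 6 4 9 4 6 4
j=1: nums[1]=4 ≤ 4 → i=1, swap nums[1],nums[1] (no change) → 4 4 6 4 9 4 6 4
j=2: nums[2]=6 > 4 → no swap
j=3: nums[3]=4 ≤ 4 → i=2, swap nums[2],nums[3] → 4 4 4 6 9 4 6 4
j=4: nums[4]=9 > 4 → no swap
j=5: nums[5]=4 ≤ 4 → i=3, swap nums[3],nums[5] → 4 4 4 4 9 6 6 4
j=6: nums[6]=6 > 4 → no swap
final swap nums[4],nums[7] → 4 4 4 4 4 6 6 9; return 4

4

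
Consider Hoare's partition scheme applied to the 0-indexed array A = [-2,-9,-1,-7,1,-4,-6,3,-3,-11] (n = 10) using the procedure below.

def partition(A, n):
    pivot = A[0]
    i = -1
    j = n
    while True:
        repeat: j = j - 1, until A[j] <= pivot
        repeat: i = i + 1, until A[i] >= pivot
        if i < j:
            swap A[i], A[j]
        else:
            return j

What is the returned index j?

5

pivot = A[0] = -2; i = -1, j = 10
j→9 (A[9]=-11≤-2), i→0 (A[0]=-2≥-2); i<j, swap → [-11,-9,-1,-7,1,-4,-6,3,-3,-2]
j→8 (A[8]=-3≤-2), i→2 (A[2]=-1≥-2); i<j, swap → [-11,-9,-3,-7,1,-4,-6,3,-1,-2]
j→6 (A[6]=-6≤-2), i→4 (A[4]=1≥-2); i<j, swap → [-11,-9,-3,-7,-6,-4,1,3,-1,-2]
j→5, i→6; i≥j, return j=5. A = [-11,-9,-3,-7,-6,-4,1,3,-1,-2]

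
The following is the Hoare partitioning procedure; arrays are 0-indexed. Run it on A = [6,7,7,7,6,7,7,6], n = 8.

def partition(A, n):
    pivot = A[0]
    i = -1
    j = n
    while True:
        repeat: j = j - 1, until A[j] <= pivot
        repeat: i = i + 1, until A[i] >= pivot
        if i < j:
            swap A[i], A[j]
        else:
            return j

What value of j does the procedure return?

1

pivot = A[0] = 6; i = -1, j = 8
j→7 (A[7]=6≤6), i→0 (A[0]=6≥6); i<j, swap → [6,7,7,7,6,7,7,6]
j→4 (A[4]=6≤6), i→1 (A[1]=7≥6); i<j, swap → [6,6,7,7,7,7,7,6]
j→1, i→2; i≥j, return j=1. A = [6,6,7,7,7,7,7,6]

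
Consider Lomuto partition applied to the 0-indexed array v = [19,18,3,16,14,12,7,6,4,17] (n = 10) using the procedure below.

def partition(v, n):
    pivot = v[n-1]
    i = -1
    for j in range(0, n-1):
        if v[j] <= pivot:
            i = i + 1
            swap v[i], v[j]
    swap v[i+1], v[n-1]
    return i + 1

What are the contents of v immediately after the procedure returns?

pivot = v[9] = 17; i = -1
j=0: v[0]=19 > 17 → no swap
j=1: v[1]=18 > 17 → no swap
j=2: v[2]=3 ≤ 17 → i=0, swap v[0],v[2] → [3,18,19,16,14,12,7,6,4,17]
j=3: v[3]=16 ≤ 17 → i=1, swap v[1],v[3] → [3,16,19,18,14,12,7,6,4,17]
j=4: v[4]=14 ≤ 17 → i=2, swap v[2],v[4] → [3,16,14,18,19,12,7,6,4,17]
j=5: v[5]=12 ≤ 17 → i=3, swap v[3],v[5] → [3,16,14,12,19,18,7,6,4,17]
j=6: v[6]=7 ≤ 17 → i=4, swap v[4],v[6] → [3,16,14,12,7,18,19,6,4,17]
j=7: v[7]=6 ≤ 17 → i=5, swap v[5],v[7] → [3,16,14,12,7,6,19,18,4,17]
j=8: v[8]=4 ≤ 17 → i=6, swap v[6],v[8] → [3,16,14,12,7,6,4,18,19,17]
final swap v[7],v[9] → [3,16,14,12,7,6,4,17,19,18]; return 7

[3,16,14,12,7,6,4,17,19,18]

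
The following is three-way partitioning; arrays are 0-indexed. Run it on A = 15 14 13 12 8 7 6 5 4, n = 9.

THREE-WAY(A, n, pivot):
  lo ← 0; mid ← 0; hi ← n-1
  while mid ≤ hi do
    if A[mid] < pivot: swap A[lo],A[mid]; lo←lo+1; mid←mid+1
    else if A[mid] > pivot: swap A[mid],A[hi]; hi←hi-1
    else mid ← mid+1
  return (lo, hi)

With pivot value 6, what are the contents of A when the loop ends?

4 5 6 8 7 12 13 14 15

pivot = 6; lo=0, mid=0, hi=8
A[mid]=15>6: swap A[0],A[8]; hi=7 → 4 14 13 12 8 7 6 5 15
A[mid]=4<6: swap A[0],A[0]; lo=1,mid=1 → 4 14 13 12 8 7 6 5 15
A[mid]=14>6: swap A[1],A[7]; hi=6 → 4 5 13 12 8 7 6 14 15
A[mid]=5<6: swap A[1],A[1]; lo=2,mid=2 → 4 5 13 12 8 7 6 14 15
A[mid]=13>6: swap A[2],A[6]; hi=5 → 4 5 6 12 8 7 13 14 15
A[mid]=6=6: mid=3
A[mid]=12>6: swap A[3],A[5]; hi=4 → 4 5 6 7 8 12 13 14 15
A[mid]=7>6: swap A[3],A[4]; hi=3 → 4 5 6 8 7 12 13 14 15
A[mid]=8>6: swap A[3],A[3]; hi=2 → 4 5 6 8 7 12 13 14 15
end: lo=2, hi=2; A = 4 5 6 8 7 12 13 14 15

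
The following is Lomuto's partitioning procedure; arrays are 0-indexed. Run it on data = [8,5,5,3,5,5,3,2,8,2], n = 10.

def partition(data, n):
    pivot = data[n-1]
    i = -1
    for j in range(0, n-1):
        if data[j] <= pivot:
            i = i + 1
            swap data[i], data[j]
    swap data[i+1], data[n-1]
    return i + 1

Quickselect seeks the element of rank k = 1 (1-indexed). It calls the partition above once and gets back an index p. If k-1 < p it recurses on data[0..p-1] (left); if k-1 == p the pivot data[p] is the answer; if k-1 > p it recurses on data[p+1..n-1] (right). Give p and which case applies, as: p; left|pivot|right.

1; left

pivot = data[9] = 2; i = -1
j=0: data[0]=8 > 2 → no swap
j=1: data[1]=5 > 2 → no swap
j=2: data[2]=5 > 2 → no swap
j=3: data[3]=3 > 2 → no swap
j=4: data[4]=5 > 2 → no swap
j=5: data[5]=5 > 2 → no swap
j=6: data[6]=3 > 2 → no swap
j=7: data[7]=2 ≤ 2 → i=0, swap data[0],data[7] → [2,5,5,3,5,5,3,8,8,2]
j=8: data[8]=8 > 2 → no swap
final swap data[1],data[9] → [2,2,5,3,5,5,3,8,8,5]; return 1
p = 1; k-1 = 0 < 1 ⇒ left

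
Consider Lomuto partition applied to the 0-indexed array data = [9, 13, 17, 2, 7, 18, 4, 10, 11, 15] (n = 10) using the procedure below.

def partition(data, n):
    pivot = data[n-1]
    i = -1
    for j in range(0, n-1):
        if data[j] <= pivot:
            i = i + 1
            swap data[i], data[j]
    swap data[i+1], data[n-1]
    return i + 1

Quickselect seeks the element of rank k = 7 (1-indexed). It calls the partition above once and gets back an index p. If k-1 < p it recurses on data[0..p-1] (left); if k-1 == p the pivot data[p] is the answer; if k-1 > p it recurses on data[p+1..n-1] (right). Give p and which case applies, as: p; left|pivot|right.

pivot = data[9] = 15; i = -1
j=0: data[0]=9 ≤ 15 → i=0, swap data[0],data[0] (no change) → [9, 13, 17, 2, 7, 18, 4, 10, 11, 15]
j=1: data[1]=13 ≤ 15 → i=1, swap data[1],data[1] (no change) → [9, 13, 17, 2, 7, 18, 4, 10, 11, 15]
j=2: data[2]=17 > 15 → no swap
j=3: data[3]=2 ≤ 15 → i=2, swap data[2],data[3] → [9, 13, 2, 17, 7, 18, 4, 10, 11, 15]
j=4: data[4]=7 ≤ 15 → i=3, swap data[3],data[4] → [9, 13, 2, 7, 17, 18, 4, 10, 11, 15]
j=5: data[5]=18 > 15 → no swap
j=6: data[6]=4 ≤ 15 → i=4, swap data[4],data[6] → [9, 13, 2, 7, 4, 18, 17, 10, 11, 15]
j=7: data[7]=10 ≤ 15 → i=5, swap data[5],data[7] → [9, 13, 2, 7, 4, 10, 17, 18, 11, 15]
j=8: data[8]=11 ≤ 15 → i=6, swap data[6],data[8] → [9, 13, 2, 7, 4, 10, 11, 18, 17, 15]
final swap data[7],data[9] → [9, 13, 2, 7, 4, 10, 11, 15, 17, 18]; return 7
p = 7; k-1 = 6 < 7 ⇒ left

7; left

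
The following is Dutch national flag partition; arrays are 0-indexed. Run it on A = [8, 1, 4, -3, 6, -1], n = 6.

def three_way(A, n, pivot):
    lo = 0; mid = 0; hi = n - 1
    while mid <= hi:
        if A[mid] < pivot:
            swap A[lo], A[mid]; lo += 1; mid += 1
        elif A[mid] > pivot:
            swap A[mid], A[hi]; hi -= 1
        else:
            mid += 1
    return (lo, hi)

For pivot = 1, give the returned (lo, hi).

lo=0 mid=0 hi=5
8>1: swap(0,5), hi=4 ⇒ [-1, 1, 4, -3, 6, 8]
-1<1: swap(0,0), lo=1 mid=1 ⇒ [-1, 1, 4, -3, 6, 8]
1=1: mid=2
4>1: swap(2,4), hi=3 ⇒ [-1, 1, 6, -3, 4, 8]
6>1: swap(2,3), hi=2 ⇒ [-1, 1, -3, 6, 4, 8]
-3<1: swap(1,2), lo=2 mid=3 ⇒ [-1, -3, 1, 6, 4, 8]
done. lo=2 hi=2; A=[-1, -3, 1, 6, 4, 8]

(2, 2)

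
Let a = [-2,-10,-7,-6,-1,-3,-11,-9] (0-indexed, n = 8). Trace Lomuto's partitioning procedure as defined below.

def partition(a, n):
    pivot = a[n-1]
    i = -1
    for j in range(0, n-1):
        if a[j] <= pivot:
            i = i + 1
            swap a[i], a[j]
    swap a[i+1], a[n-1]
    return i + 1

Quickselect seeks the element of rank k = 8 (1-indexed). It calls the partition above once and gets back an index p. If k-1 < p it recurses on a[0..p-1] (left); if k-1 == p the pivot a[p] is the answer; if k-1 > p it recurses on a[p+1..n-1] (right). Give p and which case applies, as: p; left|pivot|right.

2; right

pivot = a[7] = -9; i = -1
j=0: a[0]=-2 > -9 → no swap
j=1: a[1]=-10 ≤ -9 → i=0, swap a[0],a[1] → [-10,-2,-7,-6,-1,-3,-11,-9]
j=2: a[2]=-7 > -9 → no swap
j=3: a[3]=-6 > -9 → no swap
j=4: a[4]=-1 > -9 → no swap
j=5: a[5]=-3 > -9 → no swap
j=6: a[6]=-11 ≤ -9 → i=1, swap a[1],a[6] → [-10,-11,-7,-6,-1,-3,-2,-9]
final swap a[2],a[7] → [-10,-11,-9,-6,-1,-3,-2,-7]; return 2
p = 2; k-1 = 7 > 2 ⇒ right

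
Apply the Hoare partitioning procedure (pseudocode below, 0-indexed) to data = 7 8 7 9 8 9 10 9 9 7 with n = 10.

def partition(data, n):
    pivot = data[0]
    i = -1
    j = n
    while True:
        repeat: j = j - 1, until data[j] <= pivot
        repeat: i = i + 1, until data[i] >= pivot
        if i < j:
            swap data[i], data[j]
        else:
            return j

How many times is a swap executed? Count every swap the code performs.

2

pivot = data[0] = 7; i = -1, j = 10
j→9 (data[9]=7≤7), i→0 (data[0]=7≥7); i<j, swap → 7 8 7 9 8 9 10 9 9 7
j→2 (data[2]=7≤7), i→1 (data[1]=8≥7); i<j, swap → 7 7 8 9 8 9 10 9 9 7
j→1, i→2; i≥j, return j=1. data = 7 7 8 9 8 9 10 9 9 7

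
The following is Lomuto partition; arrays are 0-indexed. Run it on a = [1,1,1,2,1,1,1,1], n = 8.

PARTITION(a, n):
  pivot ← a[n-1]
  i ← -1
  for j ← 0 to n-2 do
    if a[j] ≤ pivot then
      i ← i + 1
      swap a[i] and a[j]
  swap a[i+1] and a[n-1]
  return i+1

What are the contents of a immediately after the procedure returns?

[1,1,1,1,1,1,1,2]

pivot=1, i=-1
j=0: 1≤1, i=0, swap(0,0) ⇒ [1,1,1,2,1,1,1,1]
j=1: 1≤1, i=1, swap(1,1) ⇒ [1,1,1,2,1,1,1,1]
j=2: 1≤1, i=2, swap(2,2) ⇒ [1,1,1,2,1,1,1,1]
j=3: 2>1, skip
j=4: 1≤1, i=3, swap(3,4) ⇒ [1,1,1,1,2,1,1,1]
j=5: 1≤1, i=4, swap(4,5) ⇒ [1,1,1,1,1,2,1,1]
j=6: 1≤1, i=5, swap(5,6) ⇒ [1,1,1,1,1,1,2,1]
swap(6,7) ⇒ [1,1,1,1,1,1,1,2]; return 6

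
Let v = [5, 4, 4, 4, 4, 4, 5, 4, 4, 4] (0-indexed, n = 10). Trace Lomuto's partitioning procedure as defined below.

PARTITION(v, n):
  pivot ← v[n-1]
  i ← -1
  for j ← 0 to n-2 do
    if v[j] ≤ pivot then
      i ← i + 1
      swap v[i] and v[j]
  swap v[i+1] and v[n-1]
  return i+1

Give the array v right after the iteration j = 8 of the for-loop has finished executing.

pivot=4, i=-1
j=0: 5>4, skip
j=1: 4≤4, i=0, swap(0,1) ⇒ [4, 5, 4, 4, 4, 4, 5, 4, 4, 4]
j=2: 4≤4, i=1, swap(1,2) ⇒ [4, 4, 5, 4, 4, 4, 5, 4, 4, 4]
j=3: 4≤4, i=2, swap(2,3) ⇒ [4, 4, 4, 5, 4, 4, 5, 4, 4, 4]
j=4: 4≤4, i=3, swap(3,4) ⇒ [4, 4, 4, 4, 5, 4, 5, 4, 4, 4]
j=5: 4≤4, i=4, swap(4,5) ⇒ [4, 4, 4, 4, 4, 5, 5, 4, 4, 4]
j=6: 5>4, skip
j=7: 4≤4, i=5, swap(5,7) ⇒ [4, 4, 4, 4, 4, 4, 5, 5, 4, 4]
j=8: 4≤4, i=6, swap(6,8) ⇒ [4, 4, 4, 4, 4, 4, 4, 5, 5, 4]
(after j=8) v = [4, 4, 4, 4, 4, 4, 4, 5, 5, 4]

[4, 4, 4, 4, 4, 4, 4, 5, 5, 4]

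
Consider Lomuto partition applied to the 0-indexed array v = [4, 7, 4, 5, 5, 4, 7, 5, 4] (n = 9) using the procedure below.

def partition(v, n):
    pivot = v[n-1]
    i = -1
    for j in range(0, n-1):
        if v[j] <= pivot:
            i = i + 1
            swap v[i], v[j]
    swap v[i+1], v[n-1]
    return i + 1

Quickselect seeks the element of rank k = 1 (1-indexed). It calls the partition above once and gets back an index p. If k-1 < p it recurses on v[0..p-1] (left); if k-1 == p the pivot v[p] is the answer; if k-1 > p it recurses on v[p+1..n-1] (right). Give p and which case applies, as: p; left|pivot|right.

3; left

pivot=4, i=-1
j=0: 4≤4, i=0, swap(0,0) ⇒ [4, 7, 4, 5, 5, 4, 7, 5, 4]
j=1: 7>4, skip
j=2: 4≤4, i=1, swap(1,2) ⇒ [4, 4, 7, 5, 5, 4, 7, 5, 4]
j=3: 5>4, skip
j=4: 5>4, skip
j=5: 4≤4, i=2, swap(2,5) ⇒ [4, 4, 4, 5, 5, 7, 7, 5, 4]
j=6: 7>4, skip
j=7: 5>4, skip
swap(3,8) ⇒ [4, 4, 4, 4, 5, 7, 7, 5, 5]; return 3
p = 3; k-1 = 0 < 3 ⇒ left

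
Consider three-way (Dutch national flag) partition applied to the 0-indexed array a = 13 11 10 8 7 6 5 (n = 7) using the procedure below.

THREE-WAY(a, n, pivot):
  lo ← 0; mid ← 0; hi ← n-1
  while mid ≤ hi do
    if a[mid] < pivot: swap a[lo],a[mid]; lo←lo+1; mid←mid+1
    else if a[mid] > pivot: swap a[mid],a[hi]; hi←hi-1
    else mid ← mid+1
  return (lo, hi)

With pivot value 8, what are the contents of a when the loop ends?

5 6 7 8 10 11 13

lo=0 mid=0 hi=6
13>8: swap(0,6), hi=5 ⇒ 5 11 10 8 7 6 13
5<8: swap(0,0), lo=1 mid=1 ⇒ 5 11 10 8 7 6 13
11>8: swap(1,5), hi=4 ⇒ 5 6 10 8 7 11 13
6<8: swap(1,1), lo=2 mid=2 ⇒ 5 6 10 8 7 11 13
10>8: swap(2,4), hi=3 ⇒ 5 6 7 8 10 11 13
7<8: swap(2,2), lo=3 mid=3 ⇒ 5 6 7 8 10 11 13
8=8: mid=4
done. lo=3 hi=3; a=5 6 7 8 10 11 13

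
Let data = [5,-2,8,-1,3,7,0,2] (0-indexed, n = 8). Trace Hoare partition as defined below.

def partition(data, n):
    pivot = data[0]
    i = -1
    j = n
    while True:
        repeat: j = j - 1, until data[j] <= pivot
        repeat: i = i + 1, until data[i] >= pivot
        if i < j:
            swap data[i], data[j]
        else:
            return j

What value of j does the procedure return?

pivot=5
j stops at 7 (2), i stops at 0 (5); swap ⇒ [2,-2,8,-1,3,7,0,5]
j stops at 6 (0), i stops at 2 (8); swap ⇒ [2,-2,0,-1,3,7,8,5]
j stops at 4, i stops at 5; i≥j ⇒ return 4. data=[2,-2,0,-1,3,7,8,5]

4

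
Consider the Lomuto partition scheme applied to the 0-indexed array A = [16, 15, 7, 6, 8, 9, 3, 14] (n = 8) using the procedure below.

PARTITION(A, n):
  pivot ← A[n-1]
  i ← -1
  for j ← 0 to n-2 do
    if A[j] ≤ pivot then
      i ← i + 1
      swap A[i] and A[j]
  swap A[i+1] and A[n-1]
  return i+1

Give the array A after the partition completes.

[7, 6, 8, 9, 3, 14, 16, 15]

pivot=14, i=-1
j=0: 16>14, skip
j=1: 15>14, skip
j=2: 7≤14, i=0, swap(0,2) ⇒ [7, 15, 16, 6, 8, 9, 3, 14]
j=3: 6≤14, i=1, swap(1,3) ⇒ [7, 6, 16, 15, 8, 9, 3, 14]
j=4: 8≤14, i=2, swap(2,4) ⇒ [7, 6, 8, 15, 16, 9, 3, 14]
j=5: 9≤14, i=3, swap(3,5) ⇒ [7, 6, 8, 9, 16, 15, 3, 14]
j=6: 3≤14, i=4, swap(4,6) ⇒ [7, 6, 8, 9, 3, 15, 16, 14]
swap(5,7) ⇒ [7, 6, 8, 9, 3, 14, 16, 15]; return 5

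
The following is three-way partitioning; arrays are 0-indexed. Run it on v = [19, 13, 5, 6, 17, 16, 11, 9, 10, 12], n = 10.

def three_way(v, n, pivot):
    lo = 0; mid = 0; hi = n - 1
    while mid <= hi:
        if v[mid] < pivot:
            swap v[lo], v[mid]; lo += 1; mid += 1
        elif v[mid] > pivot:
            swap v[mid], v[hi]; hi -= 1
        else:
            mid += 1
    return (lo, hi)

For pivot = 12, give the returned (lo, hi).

(5, 5)

lo=0 mid=0 hi=9
19>12: swap(0,9), hi=8 ⇒ [12, 13, 5, 6, 17, 16, 11, 9, 10, 19]
12=12: mid=1
13>12: swap(1,8), hi=7 ⇒ [12, 10, 5, 6, 17, 16, 11, 9, 13, 19]
10<12: swap(0,1), lo=1 mid=2 ⇒ [10, 12, 5, 6, 17, 16, 11, 9, 13, 19]
5<12: swap(1,2), lo=2 mid=3 ⇒ [10, 5, 12, 6, 17, 16, 11, 9, 13, 19]
6<12: swap(2,3), lo=3 mid=4 ⇒ [10, 5, 6, 12, 17, 16, 11, 9, 13, 19]
17>12: swap(4,7), hi=6 ⇒ [10, 5, 6, 12, 9, 16, 11, 17, 13, 19]
9<12: swap(3,4), lo=4 mid=5 ⇒ [10, 5, 6, 9, 12, 16, 11, 17, 13, 19]
16>12: swap(5,6), hi=5 ⇒ [10, 5, 6, 9, 12, 11, 16, 17, 13, 19]
11<12: swap(4,5), lo=5 mid=6 ⇒ [10, 5, 6, 9, 11, 12, 16, 17, 13, 19]
done. lo=5 hi=5; v=[10, 5, 6, 9, 11, 12, 16, 17, 13, 19]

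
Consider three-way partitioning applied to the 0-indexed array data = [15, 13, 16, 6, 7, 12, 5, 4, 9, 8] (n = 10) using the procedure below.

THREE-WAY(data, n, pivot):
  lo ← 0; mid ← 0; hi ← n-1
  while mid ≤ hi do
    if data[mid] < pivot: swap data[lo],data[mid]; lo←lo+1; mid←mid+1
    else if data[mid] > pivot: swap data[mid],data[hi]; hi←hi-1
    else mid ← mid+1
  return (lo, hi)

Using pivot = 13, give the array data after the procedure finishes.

[8, 9, 6, 7, 12, 5, 4, 13, 16, 15]

pivot = 13; lo=0, mid=0, hi=9
data[mid]=15>13: swap data[0],data[9]; hi=8 → [8, 13, 16, 6, 7, 12, 5, 4, 9, 15]
data[mid]=8<13: swap data[0],data[0]; lo=1,mid=1 → [8, 13, 16, 6, 7, 12, 5, 4, 9, 15]
data[mid]=13=13: mid=2
data[mid]=16>13: swap data[2],data[8]; hi=7 → [8, 13, 9, 6, 7, 12, 5, 4, 16, 15]
data[mid]=9<13: swap data[1],data[2]; lo=2,mid=3 → [8, 9, 13, 6, 7, 12, 5, 4, 16, 15]
data[mid]=6<13: swap data[2],data[3]; lo=3,mid=4 → [8, 9, 6, 13, 7, 12, 5, 4, 16, 15]
data[mid]=7<13: swap data[3],data[4]; lo=4,mid=5 → [8, 9, 6, 7, 13, 12, 5, 4, 16, 15]
data[mid]=12<13: swap data[4],data[5]; lo=5,mid=6 → [8, 9, 6, 7, 12, 13, 5, 4, 16, 15]
data[mid]=5<13: swap data[5],data[6]; lo=6,mid=7 → [8, 9, 6, 7, 12, 5, 13, 4, 16, 15]
data[mid]=4<13: swap data[6],data[7]; lo=7,mid=8 → [8, 9, 6, 7, 12, 5, 4, 13, 16, 15]
end: lo=7, hi=7; data = [8, 9, 6, 7, 12, 5, 4, 13, 16, 15]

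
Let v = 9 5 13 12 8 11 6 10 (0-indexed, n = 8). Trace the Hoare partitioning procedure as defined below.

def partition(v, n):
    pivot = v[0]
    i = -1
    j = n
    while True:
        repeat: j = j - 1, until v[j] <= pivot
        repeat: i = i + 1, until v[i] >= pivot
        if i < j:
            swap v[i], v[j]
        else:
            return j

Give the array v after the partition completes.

pivot = v[0] = 9; i = -1, j = 8
j→6 (v[6]=6≤9), i→0 (v[0]=9≥9); i<j, swap → 6 5 13 12 8 11 9 10
j→4 (v[4]=8≤9), i→2 (v[2]=13≥9); i<j, swap → 6 5 8 12 13 11 9 10
j→2, i→3; i≥j, return j=2. v = 6 5 8 12 13 11 9 10

6 5 8 12 13 11 9 10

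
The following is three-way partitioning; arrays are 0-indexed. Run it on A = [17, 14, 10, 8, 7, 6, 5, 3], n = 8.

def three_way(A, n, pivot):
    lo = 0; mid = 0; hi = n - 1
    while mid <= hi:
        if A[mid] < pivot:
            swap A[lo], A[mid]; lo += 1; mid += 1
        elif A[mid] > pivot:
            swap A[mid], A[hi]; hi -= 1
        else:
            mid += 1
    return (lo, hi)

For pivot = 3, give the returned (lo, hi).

(0, 0)

lo=0 mid=0 hi=7
17>3: swap(0,7), hi=6 ⇒ [3, 14, 10, 8, 7, 6, 5, 17]
3=3: mid=1
14>3: swap(1,6), hi=5 ⇒ [3, 5, 10, 8, 7, 6, 14, 17]
5>3: swap(1,5), hi=4 ⇒ [3, 6, 10, 8, 7, 5, 14, 17]
6>3: swap(1,4), hi=3 ⇒ [3, 7, 10, 8, 6, 5, 14, 17]
7>3: swap(1,3), hi=2 ⇒ [3, 8, 10, 7, 6, 5, 14, 17]
8>3: swap(1,2), hi=1 ⇒ [3, 10, 8, 7, 6, 5, 14, 17]
10>3: swap(1,1), hi=0 ⇒ [3, 10, 8, 7, 6, 5, 14, 17]
done. lo=0 hi=0; A=[3, 10, 8, 7, 6, 5, 14, 17]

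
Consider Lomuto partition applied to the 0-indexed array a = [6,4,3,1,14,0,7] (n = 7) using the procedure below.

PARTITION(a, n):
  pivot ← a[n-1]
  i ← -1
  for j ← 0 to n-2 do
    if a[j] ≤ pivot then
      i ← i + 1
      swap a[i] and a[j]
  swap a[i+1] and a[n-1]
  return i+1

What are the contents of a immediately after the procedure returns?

pivot = a[6] = 7; i = -1
j=0: a[0]=6 ≤ 7 → i=0, swap a[0],a[0] (no change) → [6,4,3,1,14,0,7]
j=1: a[1]=4 ≤ 7 → i=1, swap a[1],a[1] (no change) → [6,4,3,1,14,0,7]
j=2: a[2]=3 ≤ 7 → i=2, swap a[2],a[2] (no change) → [6,4,3,1,14,0,7]
j=3: a[3]=1 ≤ 7 → i=3, swap a[3],a[3] (no change) → [6,4,3,1,14,0,7]
j=4: a[4]=14 > 7 → no swap
j=5: a[5]=0 ≤ 7 → i=4, swap a[4],a[5] → [6,4,3,1,0,14,7]
final swap a[5],a[6] → [6,4,3,1,0,7,14]; return 5

[6,4,3,1,0,7,14]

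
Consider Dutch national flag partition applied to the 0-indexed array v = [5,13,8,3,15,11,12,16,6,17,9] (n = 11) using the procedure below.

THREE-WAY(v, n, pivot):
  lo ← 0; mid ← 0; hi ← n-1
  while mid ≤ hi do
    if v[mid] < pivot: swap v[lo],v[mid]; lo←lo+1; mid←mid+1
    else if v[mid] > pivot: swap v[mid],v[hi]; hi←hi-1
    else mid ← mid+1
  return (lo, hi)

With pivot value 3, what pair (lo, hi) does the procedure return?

(0, 0)

pivot = 3; lo=0, mid=0, hi=10
v[mid]=5>3: swap v[0],v[10]; hi=9 → [9,13,8,3,15,11,12,16,6,17,5]
v[mid]=9>3: swap v[0],v[9]; hi=8 → [17,13,8,3,15,11,12,16,6,9,5]
v[mid]=17>3: swap v[0],v[8]; hi=7 → [6,13,8,3,15,11,12,16,17,9,5]
v[mid]=6>3: swap v[0],v[7]; hi=6 → [16,13,8,3,15,11,12,6,17,9,5]
v[mid]=16>3: swap v[0],v[6]; hi=5 → [12,13,8,3,15,11,16,6,17,9,5]
v[mid]=12>3: swap v[0],v[5]; hi=4 → [11,13,8,3,15,12,16,6,17,9,5]
v[mid]=11>3: swap v[0],v[4]; hi=3 → [15,13,8,3,11,12,16,6,17,9,5]
v[mid]=15>3: swap v[0],v[3]; hi=2 → [3,13,8,15,11,12,16,6,17,9,5]
v[mid]=3=3: mid=1
v[mid]=13>3: swap v[1],v[2]; hi=1 → [3,8,13,15,11,12,16,6,17,9,5]
v[mid]=8>3: swap v[1],v[1]; hi=0 → [3,8,13,15,11,12,16,6,17,9,5]
end: lo=0, hi=0; v = [3,8,13,15,11,12,16,6,17,9,5]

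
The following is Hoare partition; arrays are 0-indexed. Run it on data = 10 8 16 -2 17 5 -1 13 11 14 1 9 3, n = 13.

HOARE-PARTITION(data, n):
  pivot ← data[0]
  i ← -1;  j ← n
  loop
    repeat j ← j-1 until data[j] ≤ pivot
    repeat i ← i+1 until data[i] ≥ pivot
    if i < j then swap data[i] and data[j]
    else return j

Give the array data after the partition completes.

3 8 9 -2 1 5 -1 13 11 14 17 16 10

pivot = data[0] = 10; i = -1, j = 13
j→12 (data[12]=3≤10), i→0 (data[0]=10≥10); i<j, swap → 3 8 16 -2 17 5 -1 13 11 14 1 9 10
j→11 (data[11]=9≤10), i→2 (data[2]=16≥10); i<j, swap → 3 8 9 -2 17 5 -1 13 11 14 1 16 10
j→10 (data[10]=1≤10), i→4 (data[4]=17≥10); i<j, swap → 3 8 9 -2 1 5 -1 13 11 14 17 16 10
j→6, i→7; i≥j, return j=6. data = 3 8 9 -2 1 5 -1 13 11 14 17 16 10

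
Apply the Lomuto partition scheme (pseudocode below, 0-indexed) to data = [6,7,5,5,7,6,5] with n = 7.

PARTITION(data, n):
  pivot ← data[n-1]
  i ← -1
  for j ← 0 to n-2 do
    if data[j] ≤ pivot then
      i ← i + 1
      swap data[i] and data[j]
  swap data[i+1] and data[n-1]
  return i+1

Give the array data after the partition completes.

pivot = data[6] = 5; i = -1
j=0: data[0]=6 > 5 → no swap
j=1: data[1]=7 > 5 → no swap
j=2: data[2]=5 ≤ 5 → i=0, swap data[0],data[2] → [5,7,6,5,7,6,5]
j=3: data[3]=5 ≤ 5 → i=1, swap data[1],data[3] → [5,5,6,7,7,6,5]
j=4: data[4]=7 > 5 → no swap
j=5: data[5]=6 > 5 → no swap
final swap data[2],data[6] → [5,5,5,7,7,6,6]; return 2

[5,5,5,7,7,6,6]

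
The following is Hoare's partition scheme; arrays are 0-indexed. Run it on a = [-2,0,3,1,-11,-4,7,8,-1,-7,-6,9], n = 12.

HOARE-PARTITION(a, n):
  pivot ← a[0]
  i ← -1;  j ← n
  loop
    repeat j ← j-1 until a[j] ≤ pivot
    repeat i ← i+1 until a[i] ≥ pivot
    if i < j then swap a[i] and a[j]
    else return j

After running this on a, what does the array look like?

[-6,-7,-4,-11,1,3,7,8,-1,0,-2,9]

pivot = a[0] = -2; i = -1, j = 12
j→10 (a[10]=-6≤-2), i→0 (a[0]=-2≥-2); i<j, swap → [-6,0,3,1,-11,-4,7,8,-1,-7,-2,9]
j→9 (a[9]=-7≤-2), i→1 (a[1]=0≥-2); i<j, swap → [-6,-7,3,1,-11,-4,7,8,-1,0,-2,9]
j→5 (a[5]=-4≤-2), i→2 (a[2]=3≥-2); i<j, swap → [-6,-7,-4,1,-11,3,7,8,-1,0,-2,9]
j→4 (a[4]=-11≤-2), i→3 (a[3]=1≥-2); i<j, swap → [-6,-7,-4,-11,1,3,7,8,-1,0,-2,9]
j→3, i→4; i≥j, return j=3. a = [-6,-7,-4,-11,1,3,7,8,-1,0,-2,9]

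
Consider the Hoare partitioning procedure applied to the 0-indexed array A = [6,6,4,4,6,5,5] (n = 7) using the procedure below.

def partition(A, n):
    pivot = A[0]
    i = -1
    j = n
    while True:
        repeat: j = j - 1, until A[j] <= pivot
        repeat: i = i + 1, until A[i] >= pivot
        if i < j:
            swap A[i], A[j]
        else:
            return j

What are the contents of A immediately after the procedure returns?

pivot = A[0] = 6; i = -1, j = 7
j→6 (A[6]=5≤6), i→0 (A[0]=6≥6); i<j, swap → [5,6,4,4,6,5,6]
j→5 (A[5]=5≤6), i→1 (A[1]=6≥6); i<j, swap → [5,5,4,4,6,6,6]
j→4, i→4; i≥j, return j=4. A = [5,5,4,4,6,6,6]

[5,5,4,4,6,6,6]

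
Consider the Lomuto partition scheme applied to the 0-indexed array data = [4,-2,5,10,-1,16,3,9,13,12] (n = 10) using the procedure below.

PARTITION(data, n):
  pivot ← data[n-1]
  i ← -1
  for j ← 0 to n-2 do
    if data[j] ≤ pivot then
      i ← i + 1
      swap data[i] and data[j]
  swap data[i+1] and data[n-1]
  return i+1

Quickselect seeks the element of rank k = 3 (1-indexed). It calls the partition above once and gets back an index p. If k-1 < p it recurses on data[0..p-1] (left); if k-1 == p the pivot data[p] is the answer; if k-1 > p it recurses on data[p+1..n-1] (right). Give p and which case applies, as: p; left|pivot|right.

7; left

pivot=12, i=-1
j=0: 4≤12, i=0, swap(0,0) ⇒ [4,-2,5,10,-1,16,3,9,13,12]
j=1: -2≤12, i=1, swap(1,1) ⇒ [4,-2,5,10,-1,16,3,9,13,12]
j=2: 5≤12, i=2, swap(2,2) ⇒ [4,-2,5,10,-1,16,3,9,13,12]
j=3: 10≤12, i=3, swap(3,3) ⇒ [4,-2,5,10,-1,16,3,9,13,12]
j=4: -1≤12, i=4, swap(4,4) ⇒ [4,-2,5,10,-1,16,3,9,13,12]
j=5: 16>12, skip
j=6: 3≤12, i=5, swap(5,6) ⇒ [4,-2,5,10,-1,3,16,9,13,12]
j=7: 9≤12, i=6, swap(6,7) ⇒ [4,-2,5,10,-1,3,9,16,13,12]
j=8: 13>12, skip
swap(7,9) ⇒ [4,-2,5,10,-1,3,9,12,13,16]; return 7
p = 7; k-1 = 2 < 7 ⇒ left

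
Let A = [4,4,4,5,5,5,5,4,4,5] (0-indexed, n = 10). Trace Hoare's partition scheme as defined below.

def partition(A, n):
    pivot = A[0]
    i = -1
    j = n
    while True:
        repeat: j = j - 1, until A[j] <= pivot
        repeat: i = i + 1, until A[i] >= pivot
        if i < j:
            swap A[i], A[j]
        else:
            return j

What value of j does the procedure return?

2

pivot=4
j stops at 8 (4), i stops at 0 (4); swap ⇒ [4,4,4,5,5,5,5,4,4,5]
j stops at 7 (4), i stops at 1 (4); swap ⇒ [4,4,4,5,5,5,5,4,4,5]
j stops at 2, i stops at 2; i≥j ⇒ return 2. A=[4,4,4,5,5,5,5,4,4,5]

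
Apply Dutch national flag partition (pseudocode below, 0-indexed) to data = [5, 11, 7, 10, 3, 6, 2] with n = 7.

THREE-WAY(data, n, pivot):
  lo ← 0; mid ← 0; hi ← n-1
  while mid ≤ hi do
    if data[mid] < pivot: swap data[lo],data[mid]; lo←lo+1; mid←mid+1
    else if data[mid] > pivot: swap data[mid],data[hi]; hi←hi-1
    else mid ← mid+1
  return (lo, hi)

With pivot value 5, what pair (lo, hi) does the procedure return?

pivot = 5; lo=0, mid=0, hi=6
data[mid]=5=5: mid=1
data[mid]=11>5: swap data[1],data[6]; hi=5 → [5, 2, 7, 10, 3, 6, 11]
data[mid]=2<5: swap data[0],data[1]; lo=1,mid=2 → [2, 5, 7, 10, 3, 6, 11]
data[mid]=7>5: swap data[2],data[5]; hi=4 → [2, 5, 6, 10, 3, 7, 11]
data[mid]=6>5: swap data[2],data[4]; hi=3 → [2, 5, 3, 10, 6, 7, 11]
data[mid]=3<5: swap data[1],data[2]; lo=2,mid=3 → [2, 3, 5, 10, 6, 7, 11]
data[mid]=10>5: swap data[3],data[3]; hi=2 → [2, 3, 5, 10, 6, 7, 11]
end: lo=2, hi=2; data = [2, 3, 5, 10, 6, 7, 11]

(2, 2)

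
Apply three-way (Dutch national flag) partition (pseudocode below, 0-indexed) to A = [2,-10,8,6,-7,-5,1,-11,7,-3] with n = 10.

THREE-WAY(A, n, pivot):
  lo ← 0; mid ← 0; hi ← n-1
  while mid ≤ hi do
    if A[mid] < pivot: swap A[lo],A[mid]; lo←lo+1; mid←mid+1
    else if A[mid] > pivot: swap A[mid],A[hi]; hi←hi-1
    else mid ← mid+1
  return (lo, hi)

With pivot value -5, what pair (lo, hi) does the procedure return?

lo=0 mid=0 hi=9
2>-5: swap(0,9), hi=8 ⇒ [-3,-10,8,6,-7,-5,1,-11,7,2]
-3>-5: swap(0,8), hi=7 ⇒ [7,-10,8,6,-7,-5,1,-11,-3,2]
7>-5: swap(0,7), hi=6 ⇒ [-11,-10,8,6,-7,-5,1,7,-3,2]
-11<-5: swap(0,0), lo=1 mid=1 ⇒ [-11,-10,8,6,-7,-5,1,7,-3,2]
-10<-5: swap(1,1), lo=2 mid=2 ⇒ [-11,-10,8,6,-7,-5,1,7,-3,2]
8>-5: swap(2,6), hi=5 ⇒ [-11,-10,1,6,-7,-5,8,7,-3,2]
1>-5: swap(2,5), hi=4 ⇒ [-11,-10,-5,6,-7,1,8,7,-3,2]
-5=-5: mid=3
6>-5: swap(3,4), hi=3 ⇒ [-11,-10,-5,-7,6,1,8,7,-3,2]
-7<-5: swap(2,3), lo=3 mid=4 ⇒ [-11,-10,-7,-5,6,1,8,7,-3,2]
done. lo=3 hi=3; A=[-11,-10,-7,-5,6,1,8,7,-3,2]

(3, 3)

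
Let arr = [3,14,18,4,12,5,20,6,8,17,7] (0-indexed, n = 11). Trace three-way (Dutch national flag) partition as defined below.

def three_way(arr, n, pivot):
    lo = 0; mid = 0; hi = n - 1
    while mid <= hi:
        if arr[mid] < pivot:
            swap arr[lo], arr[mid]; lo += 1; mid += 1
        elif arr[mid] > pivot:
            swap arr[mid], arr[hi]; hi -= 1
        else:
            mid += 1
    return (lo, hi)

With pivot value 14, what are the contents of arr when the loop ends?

pivot = 14; lo=0, mid=0, hi=10
arr[mid]=3<14: swap arr[0],arr[0]; lo=1,mid=1 → [3,14,18,4,12,5,20,6,8,17,7]
arr[mid]=14=14: mid=2
arr[mid]=18>14: swap arr[2],arr[10]; hi=9 → [3,14,7,4,12,5,20,6,8,17,18]
arr[mid]=7<14: swap arr[1],arr[2]; lo=2,mid=3 → [3,7,14,4,12,5,20,6,8,17,18]
arr[mid]=4<14: swap arr[2],arr[3]; lo=3,mid=4 → [3,7,4,14,12,5,20,6,8,17,18]
arr[mid]=12<14: swap arr[3],arr[4]; lo=4,mid=5 → [3,7,4,12,14,5,20,6,8,17,18]
arr[mid]=5<14: swap arr[4],arr[5]; lo=5,mid=6 → [3,7,4,12,5,14,20,6,8,17,18]
arr[mid]=20>14: swap arr[6],arr[9]; hi=8 → [3,7,4,12,5,14,17,6,8,20,18]
arr[mid]=17>14: swap arr[6],arr[8]; hi=7 → [3,7,4,12,5,14,8,6,17,20,18]
arr[mid]=8<14: swap arr[5],arr[6]; lo=6,mid=7 → [3,7,4,12,5,8,14,6,17,20,18]
arr[mid]=6<14: swap arr[6],arr[7]; lo=7,mid=8 → [3,7,4,12,5,8,6,14,17,20,18]
end: lo=7, hi=7; arr = [3,7,4,12,5,8,6,14,17,20,18]

[3,7,4,12,5,8,6,14,17,20,18]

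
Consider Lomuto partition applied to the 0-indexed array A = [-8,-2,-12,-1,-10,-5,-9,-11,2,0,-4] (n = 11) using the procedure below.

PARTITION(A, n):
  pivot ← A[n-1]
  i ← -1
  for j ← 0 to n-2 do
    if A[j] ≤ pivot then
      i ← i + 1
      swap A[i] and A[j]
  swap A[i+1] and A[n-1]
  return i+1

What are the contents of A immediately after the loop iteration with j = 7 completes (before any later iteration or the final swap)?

pivot=-4, i=-1
j=0: -8≤-4, i=0, swap(0,0) ⇒ [-8,-2,-12,-1,-10,-5,-9,-11,2,0,-4]
j=1: -2>-4, skip
j=2: -12≤-4, i=1, swap(1,2) ⇒ [-8,-12,-2,-1,-10,-5,-9,-11,2,0,-4]
j=3: -1>-4, skip
j=4: -10≤-4, i=2, swap(2,4) ⇒ [-8,-12,-10,-1,-2,-5,-9,-11,2,0,-4]
j=5: -5≤-4, i=3, swap(3,5) ⇒ [-8,-12,-10,-5,-2,-1,-9,-11,2,0,-4]
j=6: -9≤-4, i=4, swap(4,6) ⇒ [-8,-12,-10,-5,-9,-1,-2,-11,2,0,-4]
j=7: -11≤-4, i=5, swap(5,7) ⇒ [-8,-12,-10,-5,-9,-11,-2,-1,2,0,-4]
(after j=7) A = [-8,-12,-10,-5,-9,-11,-2,-1,2,0,-4]

[-8,-12,-10,-5,-9,-11,-2,-1,2,0,-4]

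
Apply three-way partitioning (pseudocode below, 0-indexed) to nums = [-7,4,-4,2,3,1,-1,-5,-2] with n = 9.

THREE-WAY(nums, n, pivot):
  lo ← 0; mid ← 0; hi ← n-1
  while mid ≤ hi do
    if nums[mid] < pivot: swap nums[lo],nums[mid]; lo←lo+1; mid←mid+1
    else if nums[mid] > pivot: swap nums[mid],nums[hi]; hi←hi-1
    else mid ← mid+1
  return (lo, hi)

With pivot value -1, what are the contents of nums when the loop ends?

[-7,-2,-4,-5,-1,1,3,2,4]

lo=0 mid=0 hi=8
-7<-1: swap(0,0), lo=1 mid=1 ⇒ [-7,4,-4,2,3,1,-1,-5,-2]
4>-1: swap(1,8), hi=7 ⇒ [-7,-2,-4,2,3,1,-1,-5,4]
-2<-1: swap(1,1), lo=2 mid=2 ⇒ [-7,-2,-4,2,3,1,-1,-5,4]
-4<-1: swap(2,2), lo=3 mid=3 ⇒ [-7,-2,-4,2,3,1,-1,-5,4]
2>-1: swap(3,7), hi=6 ⇒ [-7,-2,-4,-5,3,1,-1,2,4]
-5<-1: swap(3,3), lo=4 mid=4 ⇒ [-7,-2,-4,-5,3,1,-1,2,4]
3>-1: swap(4,6), hi=5 ⇒ [-7,-2,-4,-5,-1,1,3,2,4]
-1=-1: mid=5
1>-1: swap(5,5), hi=4 ⇒ [-7,-2,-4,-5,-1,1,3,2,4]
done. lo=4 hi=4; nums=[-7,-2,-4,-5,-1,1,3,2,4]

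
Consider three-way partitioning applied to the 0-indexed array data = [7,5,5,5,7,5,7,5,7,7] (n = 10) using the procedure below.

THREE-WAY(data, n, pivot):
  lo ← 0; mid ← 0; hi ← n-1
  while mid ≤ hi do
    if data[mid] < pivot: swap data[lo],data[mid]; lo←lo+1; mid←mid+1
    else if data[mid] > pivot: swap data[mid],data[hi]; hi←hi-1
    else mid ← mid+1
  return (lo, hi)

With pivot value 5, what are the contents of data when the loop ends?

lo=0 mid=0 hi=9
7>5: swap(0,9), hi=8 ⇒ [7,5,5,5,7,5,7,5,7,7]
7>5: swap(0,8), hi=7 ⇒ [7,5,5,5,7,5,7,5,7,7]
7>5: swap(0,7), hi=6 ⇒ [5,5,5,5,7,5,7,7,7,7]
5=5: mid=1
5=5: mid=2
5=5: mid=3
5=5: mid=4
7>5: swap(4,6), hi=5 ⇒ [5,5,5,5,7,5,7,7,7,7]
7>5: swap(4,5), hi=4 ⇒ [5,5,5,5,5,7,7,7,7,7]
5=5: mid=5
done. lo=0 hi=4; data=[5,5,5,5,5,7,7,7,7,7]

[5,5,5,5,5,7,7,7,7,7]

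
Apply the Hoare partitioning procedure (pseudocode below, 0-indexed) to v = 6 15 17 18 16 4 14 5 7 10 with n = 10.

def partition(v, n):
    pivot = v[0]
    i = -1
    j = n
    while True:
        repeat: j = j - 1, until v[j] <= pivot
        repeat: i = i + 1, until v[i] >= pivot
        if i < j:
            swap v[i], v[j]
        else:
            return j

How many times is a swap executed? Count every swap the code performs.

2

pivot = v[0] = 6; i = -1, j = 10
j→7 (v[7]=5≤6), i→0 (v[0]=6≥6); i<j, swap → 5 15 17 18 16 4 14 6 7 10
j→5 (v[5]=4≤6), i→1 (v[1]=15≥6); i<j, swap → 5 4 17 18 16 15 14 6 7 10
j→1, i→2; i≥j, return j=1. v = 5 4 17 18 16 15 14 6 7 10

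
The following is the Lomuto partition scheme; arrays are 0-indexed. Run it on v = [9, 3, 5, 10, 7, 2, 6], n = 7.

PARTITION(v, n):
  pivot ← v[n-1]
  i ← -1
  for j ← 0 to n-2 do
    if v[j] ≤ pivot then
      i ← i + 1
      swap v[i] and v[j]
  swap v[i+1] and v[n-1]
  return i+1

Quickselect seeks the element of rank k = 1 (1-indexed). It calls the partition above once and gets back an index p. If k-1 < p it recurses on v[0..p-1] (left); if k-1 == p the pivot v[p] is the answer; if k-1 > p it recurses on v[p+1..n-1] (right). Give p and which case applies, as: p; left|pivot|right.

3; left

pivot=6, i=-1
j=0: 9>6, skip
j=1: 3≤6, i=0, swap(0,1) ⇒ [3, 9, 5, 10, 7, 2, 6]
j=2: 5≤6, i=1, swap(1,2) ⇒ [3, 5, 9, 10, 7, 2, 6]
j=3: 10>6, skip
j=4: 7>6, skip
j=5: 2≤6, i=2, swap(2,5) ⇒ [3, 5, 2, 10, 7, 9, 6]
swap(3,6) ⇒ [3, 5, 2, 6, 7, 9, 10]; return 3
p = 3; k-1 = 0 < 3 ⇒ left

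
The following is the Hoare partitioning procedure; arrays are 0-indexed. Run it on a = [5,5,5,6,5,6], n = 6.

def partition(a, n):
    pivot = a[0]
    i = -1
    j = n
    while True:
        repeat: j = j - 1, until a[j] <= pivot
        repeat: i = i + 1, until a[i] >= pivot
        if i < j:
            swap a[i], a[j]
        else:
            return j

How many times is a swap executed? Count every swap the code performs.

2

pivot = a[0] = 5; i = -1, j = 6
j→4 (a[4]=5≤5), i→0 (a[0]=5≥5); i<j, swap → [5,5,5,6,5,6]
j→2 (a[2]=5≤5), i→1 (a[1]=5≥5); i<j, swap → [5,5,5,6,5,6]
j→1, i→2; i≥j, return j=1. a = [5,5,5,6,5,6]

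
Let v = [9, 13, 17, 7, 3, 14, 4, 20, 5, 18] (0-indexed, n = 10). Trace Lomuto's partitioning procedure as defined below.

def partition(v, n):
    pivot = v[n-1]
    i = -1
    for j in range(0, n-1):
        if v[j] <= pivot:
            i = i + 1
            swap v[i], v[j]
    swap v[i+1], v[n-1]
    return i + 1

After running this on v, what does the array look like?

pivot = v[9] = 18; i = -1
j=0: v[0]=9 ≤ 18 → i=0, swap v[0],v[0] (no change) → [9, 13, 17, 7, 3, 14, 4, 20, 5, 18]
j=1: v[1]=13 ≤ 18 → i=1, swap v[1],v[1] (no change) → [9, 13, 17, 7, 3, 14, 4, 20, 5, 18]
j=2: v[2]=17 ≤ 18 → i=2, swap v[2],v[2] (no change) → [9, 13, 17, 7, 3, 14, 4, 20, 5, 18]
j=3: v[3]=7 ≤ 18 → i=3, swap v[3],v[3] (no change) → [9, 13, 17, 7, 3, 14, 4, 20, 5, 18]
j=4: v[4]=3 ≤ 18 → i=4, swap v[4],v[4] (no change) → [9, 13, 17, 7, 3, 14, 4, 20, 5, 18]
j=5: v[5]=14 ≤ 18 → i=5, swap v[5],v[5] (no change) → [9, 13, 17, 7, 3, 14, 4, 20, 5, 18]
j=6: v[6]=4 ≤ 18 → i=6, swap v[6],v[6] (no change) → [9, 13, 17, 7, 3, 14, 4, 20, 5, 18]
j=7: v[7]=20 > 18 → no swap
j=8: v[8]=5 ≤ 18 → i=7, swap v[7],v[8] → [9, 13, 17, 7, 3, 14, 4, 5, 20, 18]
final swap v[8],v[9] → [9, 13, 17, 7, 3, 14, 4, 5, 18, 20]; return 8

[9, 13, 17, 7, 3, 14, 4, 5, 18, 20]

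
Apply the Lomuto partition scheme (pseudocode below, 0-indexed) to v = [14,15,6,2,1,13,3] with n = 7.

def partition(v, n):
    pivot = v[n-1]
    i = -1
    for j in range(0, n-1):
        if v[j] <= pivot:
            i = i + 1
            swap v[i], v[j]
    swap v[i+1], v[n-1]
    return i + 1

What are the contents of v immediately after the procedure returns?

pivot = v[6] = 3; i = -1
j=0: v[0]=14 > 3 → no swap
j=1: v[1]=15 > 3 → no swap
j=2: v[2]=6 > 3 → no swap
j=3: v[3]=2 ≤ 3 → i=0, swap v[0],v[3] → [2,15,6,14,1,13,3]
j=4: v[4]=1 ≤ 3 → i=1, swap v[1],v[4] → [2,1,6,14,15,13,3]
j=5: v[5]=13 > 3 → no swap
final swap v[2],v[6] → [2,1,3,14,15,13,6]; return 2

[2,1,3,14,15,13,6]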